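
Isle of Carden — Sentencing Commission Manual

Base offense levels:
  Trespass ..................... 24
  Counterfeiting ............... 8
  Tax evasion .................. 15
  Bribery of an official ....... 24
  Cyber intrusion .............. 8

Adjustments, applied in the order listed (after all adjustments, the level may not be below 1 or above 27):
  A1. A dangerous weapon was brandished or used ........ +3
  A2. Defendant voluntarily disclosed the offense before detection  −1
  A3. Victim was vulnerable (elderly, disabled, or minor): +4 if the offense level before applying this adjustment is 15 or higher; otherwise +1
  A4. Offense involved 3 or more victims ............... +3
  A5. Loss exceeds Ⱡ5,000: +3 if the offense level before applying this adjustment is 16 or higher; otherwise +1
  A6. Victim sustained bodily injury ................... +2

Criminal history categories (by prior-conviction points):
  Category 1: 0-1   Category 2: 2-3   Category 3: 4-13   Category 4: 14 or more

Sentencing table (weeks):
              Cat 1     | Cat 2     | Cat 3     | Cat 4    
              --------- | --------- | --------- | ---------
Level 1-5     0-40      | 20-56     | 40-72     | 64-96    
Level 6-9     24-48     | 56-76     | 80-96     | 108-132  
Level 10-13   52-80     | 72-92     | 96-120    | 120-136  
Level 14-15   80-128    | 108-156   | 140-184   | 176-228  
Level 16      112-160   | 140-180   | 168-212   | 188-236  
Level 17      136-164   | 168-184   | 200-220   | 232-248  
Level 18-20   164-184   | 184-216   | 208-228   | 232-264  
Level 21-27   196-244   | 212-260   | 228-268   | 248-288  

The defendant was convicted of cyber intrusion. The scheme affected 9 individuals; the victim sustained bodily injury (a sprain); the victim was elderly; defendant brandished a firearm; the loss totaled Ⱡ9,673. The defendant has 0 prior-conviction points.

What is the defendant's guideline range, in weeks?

Base offense level for cyber intrusion: 8.
A1 applies: 8 + 3 = 11.
A2 does not apply.
A3 applies (level before this adjustment is 11 < 15, so +1): 11 + 1 = 12.
A4 applies: 12 + 3 = 15.
A5 applies (level before this adjustment is 15 < 16, so +1): 15 + 1 = 16.
A6 applies: 16 + 2 = 18.
Final offense level: 18.
Criminal history: 0 prior points → Category 1 (0-1).
Level 18 falls in the 18-20 band.
Grid: Level 18-20 × Category 1 = 164-184 weeks.

164-184 weeks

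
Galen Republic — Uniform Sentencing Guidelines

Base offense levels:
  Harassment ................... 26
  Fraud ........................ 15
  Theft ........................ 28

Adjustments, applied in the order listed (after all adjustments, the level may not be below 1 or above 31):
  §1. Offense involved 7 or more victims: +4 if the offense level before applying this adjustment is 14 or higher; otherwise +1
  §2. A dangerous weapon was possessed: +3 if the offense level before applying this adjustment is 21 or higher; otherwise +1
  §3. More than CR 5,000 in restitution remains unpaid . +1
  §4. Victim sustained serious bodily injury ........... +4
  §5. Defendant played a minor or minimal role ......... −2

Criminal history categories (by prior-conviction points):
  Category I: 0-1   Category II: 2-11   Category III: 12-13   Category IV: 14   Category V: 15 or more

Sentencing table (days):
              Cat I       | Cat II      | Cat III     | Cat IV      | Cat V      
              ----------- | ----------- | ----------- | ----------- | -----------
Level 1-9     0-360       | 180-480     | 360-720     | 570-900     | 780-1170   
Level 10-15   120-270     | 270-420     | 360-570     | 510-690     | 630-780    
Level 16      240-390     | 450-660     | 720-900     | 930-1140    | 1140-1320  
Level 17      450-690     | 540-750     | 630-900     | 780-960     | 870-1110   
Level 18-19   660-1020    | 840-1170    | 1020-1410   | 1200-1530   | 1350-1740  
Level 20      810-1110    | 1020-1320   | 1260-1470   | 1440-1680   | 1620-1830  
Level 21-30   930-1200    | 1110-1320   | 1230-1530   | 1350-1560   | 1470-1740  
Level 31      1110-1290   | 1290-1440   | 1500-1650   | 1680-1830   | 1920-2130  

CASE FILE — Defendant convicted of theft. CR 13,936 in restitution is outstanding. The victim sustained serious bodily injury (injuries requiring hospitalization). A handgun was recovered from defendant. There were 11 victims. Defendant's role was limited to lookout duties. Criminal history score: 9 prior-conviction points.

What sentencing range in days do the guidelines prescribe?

Base offense level for theft: 28.
§1 applies (level before this adjustment is 28 ≥ 14, so +4): 28 + 4 = 32.
§2 applies (level before this adjustment is 32 ≥ 21, so +3): 32 + 3 = 35.
§3 applies: 35 + 1 = 36.
§4 applies: 36 + 4 = 40.
§5 applies: 40 − 2 = 38.
Level 38 exceeds the maximum of 31; capped at 31.
Final offense level: 31.
Criminal history: 9 prior points → Category II (2-11).
Level 31 falls in the 31 band.
Grid: Level 31 × Category II = 1290-1440 days.

1290-1440 days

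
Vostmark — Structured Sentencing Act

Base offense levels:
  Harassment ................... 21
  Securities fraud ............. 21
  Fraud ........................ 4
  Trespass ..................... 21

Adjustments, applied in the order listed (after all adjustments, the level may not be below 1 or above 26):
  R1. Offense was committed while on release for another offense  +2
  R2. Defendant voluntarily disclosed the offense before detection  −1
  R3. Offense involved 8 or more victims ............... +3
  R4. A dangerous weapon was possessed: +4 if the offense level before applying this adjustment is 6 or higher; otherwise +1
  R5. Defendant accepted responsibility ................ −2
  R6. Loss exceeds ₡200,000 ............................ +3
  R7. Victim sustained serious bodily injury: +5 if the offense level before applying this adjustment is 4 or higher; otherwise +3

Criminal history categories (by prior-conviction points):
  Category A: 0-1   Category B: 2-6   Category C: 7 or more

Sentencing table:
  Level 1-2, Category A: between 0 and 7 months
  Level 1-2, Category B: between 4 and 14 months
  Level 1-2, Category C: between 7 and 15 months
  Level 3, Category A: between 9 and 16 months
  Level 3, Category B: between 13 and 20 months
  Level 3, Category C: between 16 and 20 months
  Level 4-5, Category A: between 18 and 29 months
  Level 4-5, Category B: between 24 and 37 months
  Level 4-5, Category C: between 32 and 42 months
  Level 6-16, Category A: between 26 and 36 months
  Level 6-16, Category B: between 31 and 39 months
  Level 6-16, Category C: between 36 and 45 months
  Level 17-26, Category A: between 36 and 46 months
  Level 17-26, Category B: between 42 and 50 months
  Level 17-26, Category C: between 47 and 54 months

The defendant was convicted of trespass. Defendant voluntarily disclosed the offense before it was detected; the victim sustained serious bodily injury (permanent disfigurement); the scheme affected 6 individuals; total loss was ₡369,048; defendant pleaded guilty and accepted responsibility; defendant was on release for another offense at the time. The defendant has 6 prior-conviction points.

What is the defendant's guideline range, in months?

Base offense level for trespass: 21.
R1 applies: 21 + 2 = 23.
R2 applies: 23 − 1 = 22.
R5 applies: 22 − 2 = 20.
R6 applies: 20 + 3 = 23.
R7 applies (level before this adjustment is 23 ≥ 4, so +5): 23 + 5 = 28.
Level 28 exceeds the maximum of 26; capped at 26.
Final offense level: 26.
Criminal history: 6 prior points → Category B (2-6).
Level 26 falls in the 17-26 band.
Grid: Level 17-26 × Category B = 42-50 months.

42-50 months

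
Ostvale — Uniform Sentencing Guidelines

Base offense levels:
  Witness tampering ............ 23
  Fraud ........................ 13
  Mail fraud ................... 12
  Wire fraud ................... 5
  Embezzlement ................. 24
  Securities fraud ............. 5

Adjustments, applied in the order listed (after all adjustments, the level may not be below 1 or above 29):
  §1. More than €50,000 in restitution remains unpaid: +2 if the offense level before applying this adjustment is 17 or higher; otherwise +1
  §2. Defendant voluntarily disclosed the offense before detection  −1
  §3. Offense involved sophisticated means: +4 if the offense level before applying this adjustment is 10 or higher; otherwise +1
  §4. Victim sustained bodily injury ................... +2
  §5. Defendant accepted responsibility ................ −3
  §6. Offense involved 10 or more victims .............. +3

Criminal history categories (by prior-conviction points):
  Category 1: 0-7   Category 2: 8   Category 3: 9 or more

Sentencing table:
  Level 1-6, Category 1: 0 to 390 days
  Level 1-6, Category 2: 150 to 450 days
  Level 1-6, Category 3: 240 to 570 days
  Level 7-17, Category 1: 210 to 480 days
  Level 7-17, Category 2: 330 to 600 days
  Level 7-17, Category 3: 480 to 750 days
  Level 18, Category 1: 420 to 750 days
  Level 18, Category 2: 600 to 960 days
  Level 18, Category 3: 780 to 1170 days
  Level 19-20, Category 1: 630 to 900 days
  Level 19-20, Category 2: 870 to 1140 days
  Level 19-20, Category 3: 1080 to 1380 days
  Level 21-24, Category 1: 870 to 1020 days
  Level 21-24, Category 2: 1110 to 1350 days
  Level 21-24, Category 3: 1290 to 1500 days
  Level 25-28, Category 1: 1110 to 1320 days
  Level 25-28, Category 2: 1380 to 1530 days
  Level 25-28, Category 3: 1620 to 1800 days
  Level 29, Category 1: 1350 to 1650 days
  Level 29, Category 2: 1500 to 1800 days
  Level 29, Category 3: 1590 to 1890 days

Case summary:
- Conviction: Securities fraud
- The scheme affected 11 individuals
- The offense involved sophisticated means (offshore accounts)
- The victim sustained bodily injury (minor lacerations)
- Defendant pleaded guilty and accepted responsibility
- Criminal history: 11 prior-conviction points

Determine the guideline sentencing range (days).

Base offense level for securities fraud: 5.
§1 does not apply.
§3 applies (level before this adjustment is 5 < 10, so +1): 5 + 1 = 6.
§4 applies: 6 + 2 = 8.
§5 applies: 8 − 3 = 5.
§6 applies: 5 + 3 = 8.
Final offense level: 8.
Criminal history: 11 prior points → Category 3 (9+).
Level 8 falls in the 7-17 band.
Grid: Level 7-17 × Category 3 = 480-750 days.

480-750 days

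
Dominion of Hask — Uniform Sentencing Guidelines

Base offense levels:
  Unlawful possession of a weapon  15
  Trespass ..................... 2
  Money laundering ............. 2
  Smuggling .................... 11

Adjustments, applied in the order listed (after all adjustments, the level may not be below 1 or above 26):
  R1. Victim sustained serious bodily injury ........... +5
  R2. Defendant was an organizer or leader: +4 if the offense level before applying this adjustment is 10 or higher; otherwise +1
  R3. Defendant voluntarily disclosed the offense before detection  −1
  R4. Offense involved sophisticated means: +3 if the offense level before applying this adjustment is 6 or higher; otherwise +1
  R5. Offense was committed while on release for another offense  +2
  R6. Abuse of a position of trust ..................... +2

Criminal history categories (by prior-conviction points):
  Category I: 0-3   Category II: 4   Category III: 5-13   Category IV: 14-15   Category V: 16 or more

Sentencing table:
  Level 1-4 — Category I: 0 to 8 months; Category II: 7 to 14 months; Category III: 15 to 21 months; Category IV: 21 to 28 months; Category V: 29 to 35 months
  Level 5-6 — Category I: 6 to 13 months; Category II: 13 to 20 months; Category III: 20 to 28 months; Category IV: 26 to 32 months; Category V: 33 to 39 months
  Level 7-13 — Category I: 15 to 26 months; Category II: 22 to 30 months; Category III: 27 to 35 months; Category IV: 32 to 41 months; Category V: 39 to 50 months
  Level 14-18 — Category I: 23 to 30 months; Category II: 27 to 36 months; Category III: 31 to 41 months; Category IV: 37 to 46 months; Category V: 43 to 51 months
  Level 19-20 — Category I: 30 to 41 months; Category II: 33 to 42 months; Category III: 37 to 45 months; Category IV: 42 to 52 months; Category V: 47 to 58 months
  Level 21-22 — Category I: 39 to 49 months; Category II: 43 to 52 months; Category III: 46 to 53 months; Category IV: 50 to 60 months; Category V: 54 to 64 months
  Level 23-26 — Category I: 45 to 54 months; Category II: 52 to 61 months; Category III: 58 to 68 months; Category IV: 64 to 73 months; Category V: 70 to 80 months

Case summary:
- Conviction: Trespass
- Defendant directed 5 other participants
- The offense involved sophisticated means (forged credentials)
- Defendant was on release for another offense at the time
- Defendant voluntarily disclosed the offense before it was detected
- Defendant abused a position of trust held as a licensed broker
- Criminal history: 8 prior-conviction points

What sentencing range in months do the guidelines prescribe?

Base offense level for trespass: 2.
R2 applies (level before this adjustment is 2 < 10, so +1): 2 + 1 = 3.
R3 applies: 3 − 1 = 2.
R4 applies (level before this adjustment is 2 < 6, so +1): 2 + 1 = 3.
R5 applies: 3 + 2 = 5.
R6 applies: 5 + 2 = 7.
Final offense level: 7.
Criminal history: 8 prior points → Category III (5-13).
Level 7 falls in the 7-13 band.
Grid: Level 7-13 × Category III = 27-35 months.

27-35 months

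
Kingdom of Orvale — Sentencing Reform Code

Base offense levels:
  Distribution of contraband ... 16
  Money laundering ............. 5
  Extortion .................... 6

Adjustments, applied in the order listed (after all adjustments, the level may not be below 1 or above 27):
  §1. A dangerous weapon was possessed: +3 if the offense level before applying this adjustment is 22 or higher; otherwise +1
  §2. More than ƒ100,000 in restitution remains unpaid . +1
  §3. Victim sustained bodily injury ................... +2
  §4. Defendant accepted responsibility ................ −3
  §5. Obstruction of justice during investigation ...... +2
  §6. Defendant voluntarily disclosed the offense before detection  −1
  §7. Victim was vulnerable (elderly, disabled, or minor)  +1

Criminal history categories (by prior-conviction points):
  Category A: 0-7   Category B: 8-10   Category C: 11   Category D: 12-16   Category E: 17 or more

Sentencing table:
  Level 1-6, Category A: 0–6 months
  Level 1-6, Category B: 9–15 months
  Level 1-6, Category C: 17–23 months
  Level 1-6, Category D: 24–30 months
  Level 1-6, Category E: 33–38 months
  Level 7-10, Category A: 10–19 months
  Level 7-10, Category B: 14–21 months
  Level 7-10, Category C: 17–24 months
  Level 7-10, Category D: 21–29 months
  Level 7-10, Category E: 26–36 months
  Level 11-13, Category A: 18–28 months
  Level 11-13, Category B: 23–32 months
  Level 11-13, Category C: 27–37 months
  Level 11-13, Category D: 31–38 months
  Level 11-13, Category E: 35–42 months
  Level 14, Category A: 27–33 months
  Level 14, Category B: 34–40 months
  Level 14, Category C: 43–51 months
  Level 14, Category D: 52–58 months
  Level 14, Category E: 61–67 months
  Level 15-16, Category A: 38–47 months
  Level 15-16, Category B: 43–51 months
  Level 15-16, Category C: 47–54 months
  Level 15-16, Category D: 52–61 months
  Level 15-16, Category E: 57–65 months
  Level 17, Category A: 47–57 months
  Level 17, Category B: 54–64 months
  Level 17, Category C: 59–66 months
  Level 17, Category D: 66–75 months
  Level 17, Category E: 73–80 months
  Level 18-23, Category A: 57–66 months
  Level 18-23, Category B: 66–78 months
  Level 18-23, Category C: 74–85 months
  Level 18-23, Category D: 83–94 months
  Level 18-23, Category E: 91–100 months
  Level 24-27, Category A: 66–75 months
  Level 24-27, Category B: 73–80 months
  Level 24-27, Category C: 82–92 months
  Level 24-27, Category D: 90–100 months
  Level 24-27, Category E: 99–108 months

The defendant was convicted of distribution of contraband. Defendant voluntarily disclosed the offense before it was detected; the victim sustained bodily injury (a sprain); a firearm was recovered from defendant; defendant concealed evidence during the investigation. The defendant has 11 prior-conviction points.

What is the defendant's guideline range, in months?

Base offense level for distribution of contraband: 16.
§1 applies (level before this adjustment is 16 < 22, so +1): 16 + 1 = 17.
§2 does not apply.
§3 applies: 17 + 2 = 19.
§4 does not apply.
§5 applies: 19 + 2 = 21.
§6 applies: 21 − 1 = 20.
Final offense level: 20.
Criminal history: 11 prior points → Category C (11).
Level 20 falls in the 18-23 band.
Grid: Level 18-23 × Category C = 74-85 months.

74-85 months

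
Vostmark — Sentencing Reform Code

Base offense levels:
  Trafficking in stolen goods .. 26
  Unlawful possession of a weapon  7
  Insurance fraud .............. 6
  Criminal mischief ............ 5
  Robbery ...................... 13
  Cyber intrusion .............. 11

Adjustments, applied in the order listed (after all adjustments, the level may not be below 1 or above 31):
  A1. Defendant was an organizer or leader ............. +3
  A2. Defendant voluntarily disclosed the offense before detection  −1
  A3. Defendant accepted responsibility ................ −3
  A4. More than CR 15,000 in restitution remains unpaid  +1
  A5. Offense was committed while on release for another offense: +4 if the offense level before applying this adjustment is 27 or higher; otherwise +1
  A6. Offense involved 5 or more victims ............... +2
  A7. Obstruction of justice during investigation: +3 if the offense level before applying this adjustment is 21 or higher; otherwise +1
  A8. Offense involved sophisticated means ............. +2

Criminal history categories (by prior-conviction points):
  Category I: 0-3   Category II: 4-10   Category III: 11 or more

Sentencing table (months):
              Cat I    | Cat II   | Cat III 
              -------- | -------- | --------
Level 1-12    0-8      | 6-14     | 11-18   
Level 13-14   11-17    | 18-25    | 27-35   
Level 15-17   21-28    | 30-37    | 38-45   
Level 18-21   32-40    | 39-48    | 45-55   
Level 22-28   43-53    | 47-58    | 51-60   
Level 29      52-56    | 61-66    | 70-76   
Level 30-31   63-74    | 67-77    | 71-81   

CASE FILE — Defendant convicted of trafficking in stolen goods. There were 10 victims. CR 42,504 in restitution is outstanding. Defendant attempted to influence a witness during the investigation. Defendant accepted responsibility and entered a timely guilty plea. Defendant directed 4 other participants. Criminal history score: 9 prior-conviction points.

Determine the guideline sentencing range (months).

67-77 months

Base offense level for trafficking in stolen goods: 26.
A1 applies: 26 + 3 = 29.
A2 does not apply.
A3 applies: 29 − 3 = 26.
A4 applies: 26 + 1 = 27.
A6 applies: 27 + 2 = 29.
A7 applies (level before this adjustment is 29 ≥ 21, so +3): 29 + 3 = 32.
Level 32 exceeds the maximum of 31; capped at 31.
Final offense level: 31.
Criminal history: 9 prior points → Category II (4-10).
Level 31 falls in the 30-31 band.
Grid: Level 30-31 × Category II = 67-77 months.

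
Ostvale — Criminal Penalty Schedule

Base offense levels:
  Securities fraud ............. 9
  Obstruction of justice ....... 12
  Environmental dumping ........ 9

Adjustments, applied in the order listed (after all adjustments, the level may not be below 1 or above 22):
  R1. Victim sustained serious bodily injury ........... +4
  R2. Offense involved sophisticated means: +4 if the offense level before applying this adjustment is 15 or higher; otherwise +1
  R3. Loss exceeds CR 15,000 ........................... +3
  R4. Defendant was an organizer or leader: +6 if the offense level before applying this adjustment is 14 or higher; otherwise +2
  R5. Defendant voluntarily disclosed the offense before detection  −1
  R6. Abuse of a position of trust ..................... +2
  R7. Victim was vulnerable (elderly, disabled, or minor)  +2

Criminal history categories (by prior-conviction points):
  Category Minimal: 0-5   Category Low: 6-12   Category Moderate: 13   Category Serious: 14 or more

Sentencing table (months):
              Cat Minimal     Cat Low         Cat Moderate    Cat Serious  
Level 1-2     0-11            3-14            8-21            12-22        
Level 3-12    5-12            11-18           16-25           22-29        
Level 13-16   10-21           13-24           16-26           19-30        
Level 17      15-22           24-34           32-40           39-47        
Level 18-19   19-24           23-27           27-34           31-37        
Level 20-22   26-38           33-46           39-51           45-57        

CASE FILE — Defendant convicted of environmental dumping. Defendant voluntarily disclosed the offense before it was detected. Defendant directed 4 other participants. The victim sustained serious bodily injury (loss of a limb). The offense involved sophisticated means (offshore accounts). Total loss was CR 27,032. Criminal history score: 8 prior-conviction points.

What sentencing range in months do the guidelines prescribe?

Base offense level for environmental dumping: 9.
R1 applies: 9 + 4 = 13.
R2 applies (level before this adjustment is 13 < 15, so +1): 13 + 1 = 14.
R3 applies: 14 + 3 = 17.
R4 applies (level before this adjustment is 17 ≥ 14, so +6): 17 + 6 = 23.
R5 applies: 23 − 1 = 22.
Final offense level: 22.
Criminal history: 8 prior points → Category Low (6-12).
Level 22 falls in the 20-22 band.
Grid: Level 20-22 × Category Low = 33-46 months.

33-46 months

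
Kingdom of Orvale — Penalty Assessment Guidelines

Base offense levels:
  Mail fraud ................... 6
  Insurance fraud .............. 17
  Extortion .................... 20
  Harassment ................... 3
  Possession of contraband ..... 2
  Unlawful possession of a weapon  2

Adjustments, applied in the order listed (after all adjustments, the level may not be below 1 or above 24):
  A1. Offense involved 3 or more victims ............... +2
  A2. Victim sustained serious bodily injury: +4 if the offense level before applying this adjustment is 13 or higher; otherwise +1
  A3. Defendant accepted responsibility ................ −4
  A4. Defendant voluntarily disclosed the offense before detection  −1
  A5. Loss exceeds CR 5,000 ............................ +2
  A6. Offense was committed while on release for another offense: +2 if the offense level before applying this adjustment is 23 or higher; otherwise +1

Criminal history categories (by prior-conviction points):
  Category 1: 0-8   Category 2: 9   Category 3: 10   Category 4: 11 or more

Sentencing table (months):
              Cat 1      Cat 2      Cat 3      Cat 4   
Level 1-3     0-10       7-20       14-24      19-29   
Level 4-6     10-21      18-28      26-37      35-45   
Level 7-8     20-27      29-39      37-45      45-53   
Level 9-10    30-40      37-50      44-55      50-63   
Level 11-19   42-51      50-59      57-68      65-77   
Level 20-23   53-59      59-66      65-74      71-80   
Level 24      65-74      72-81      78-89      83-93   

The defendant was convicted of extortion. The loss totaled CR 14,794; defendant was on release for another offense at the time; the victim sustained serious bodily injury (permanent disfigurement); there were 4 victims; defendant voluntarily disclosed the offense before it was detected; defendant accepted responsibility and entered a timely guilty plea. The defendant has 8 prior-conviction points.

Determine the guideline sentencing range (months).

65-74 months

Base offense level for extortion: 20.
A1 applies: 20 + 2 = 22.
A2 applies (level before this adjustment is 22 ≥ 13, so +4): 22 + 4 = 26.
A3 applies: 26 − 4 = 22.
A4 applies: 22 − 1 = 21.
A5 applies: 21 + 2 = 23.
A6 applies (level before this adjustment is 23 ≥ 23, so +2): 23 + 2 = 25.
Level 25 exceeds the maximum of 24; capped at 24.
Final offense level: 24.
Criminal history: 8 prior points → Category 1 (0-8).
Level 24 falls in the 24 band.
Grid: Level 24 × Category 1 = 65-74 months.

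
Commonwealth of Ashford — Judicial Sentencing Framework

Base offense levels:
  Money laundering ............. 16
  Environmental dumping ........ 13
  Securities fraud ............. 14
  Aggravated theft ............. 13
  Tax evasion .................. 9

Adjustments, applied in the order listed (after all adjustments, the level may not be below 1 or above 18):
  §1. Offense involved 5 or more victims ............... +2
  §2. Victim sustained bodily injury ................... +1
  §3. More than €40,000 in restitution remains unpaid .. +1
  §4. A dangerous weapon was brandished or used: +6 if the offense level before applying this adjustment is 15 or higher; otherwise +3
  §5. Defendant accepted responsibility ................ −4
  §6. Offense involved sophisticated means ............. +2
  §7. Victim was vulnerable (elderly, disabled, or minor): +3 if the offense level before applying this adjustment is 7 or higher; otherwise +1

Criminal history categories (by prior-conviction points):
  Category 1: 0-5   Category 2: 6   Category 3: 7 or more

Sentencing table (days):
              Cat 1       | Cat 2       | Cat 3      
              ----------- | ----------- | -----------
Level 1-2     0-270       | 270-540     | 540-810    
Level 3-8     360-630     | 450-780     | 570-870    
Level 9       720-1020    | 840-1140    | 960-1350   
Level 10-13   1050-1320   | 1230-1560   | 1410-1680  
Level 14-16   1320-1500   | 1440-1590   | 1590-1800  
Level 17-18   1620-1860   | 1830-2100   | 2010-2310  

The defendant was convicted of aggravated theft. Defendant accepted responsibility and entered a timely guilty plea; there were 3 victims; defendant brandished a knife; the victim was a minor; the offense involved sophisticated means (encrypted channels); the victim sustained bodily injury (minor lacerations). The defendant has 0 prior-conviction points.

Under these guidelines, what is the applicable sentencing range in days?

Base offense level for aggravated theft: 13.
§2 applies: 13 + 1 = 14.
§3 does not apply.
§4 applies (level before this adjustment is 14 < 15, so +3): 14 + 3 = 17.
§5 applies: 17 − 4 = 13.
§6 applies: 13 + 2 = 15.
§7 applies (level before this adjustment is 15 ≥ 7, so +3): 15 + 3 = 18.
Final offense level: 18.
Criminal history: 0 prior points → Category 1 (0-5).
Level 18 falls in the 17-18 band.
Grid: Level 17-18 × Category 1 = 1620-1860 days.

1620-1860 days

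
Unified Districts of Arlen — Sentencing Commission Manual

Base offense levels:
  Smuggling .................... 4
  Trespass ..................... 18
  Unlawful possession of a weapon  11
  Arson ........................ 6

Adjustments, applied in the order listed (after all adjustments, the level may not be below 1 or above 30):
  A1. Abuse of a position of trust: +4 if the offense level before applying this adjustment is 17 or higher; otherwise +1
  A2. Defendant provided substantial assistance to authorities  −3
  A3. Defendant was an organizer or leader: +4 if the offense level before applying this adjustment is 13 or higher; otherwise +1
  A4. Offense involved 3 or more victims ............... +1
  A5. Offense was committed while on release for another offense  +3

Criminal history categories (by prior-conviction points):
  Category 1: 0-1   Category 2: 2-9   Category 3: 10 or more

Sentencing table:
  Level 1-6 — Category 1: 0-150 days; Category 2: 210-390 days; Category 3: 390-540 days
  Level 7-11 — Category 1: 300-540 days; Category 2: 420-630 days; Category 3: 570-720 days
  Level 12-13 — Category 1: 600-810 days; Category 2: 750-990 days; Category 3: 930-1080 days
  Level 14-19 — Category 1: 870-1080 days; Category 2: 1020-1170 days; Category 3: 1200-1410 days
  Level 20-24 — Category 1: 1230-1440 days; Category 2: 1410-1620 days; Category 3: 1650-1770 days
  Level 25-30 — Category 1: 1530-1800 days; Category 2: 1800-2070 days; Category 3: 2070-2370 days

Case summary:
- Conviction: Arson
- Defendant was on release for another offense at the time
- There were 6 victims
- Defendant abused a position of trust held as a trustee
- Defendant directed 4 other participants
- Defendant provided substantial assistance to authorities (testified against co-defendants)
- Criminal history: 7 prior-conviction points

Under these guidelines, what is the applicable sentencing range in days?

420-630 days

Base offense level for arson: 6.
A1 applies (level before this adjustment is 6 < 17, so +1): 6 + 1 = 7.
A2 applies: 7 − 3 = 4.
A3 applies (level before this adjustment is 4 < 13, so +1): 4 + 1 = 5.
A4 applies: 5 + 1 = 6.
A5 applies: 6 + 3 = 9.
Final offense level: 9.
Criminal history: 7 prior points → Category 2 (2-9).
Level 9 falls in the 7-11 band.
Grid: Level 7-11 × Category 2 = 420-630 days.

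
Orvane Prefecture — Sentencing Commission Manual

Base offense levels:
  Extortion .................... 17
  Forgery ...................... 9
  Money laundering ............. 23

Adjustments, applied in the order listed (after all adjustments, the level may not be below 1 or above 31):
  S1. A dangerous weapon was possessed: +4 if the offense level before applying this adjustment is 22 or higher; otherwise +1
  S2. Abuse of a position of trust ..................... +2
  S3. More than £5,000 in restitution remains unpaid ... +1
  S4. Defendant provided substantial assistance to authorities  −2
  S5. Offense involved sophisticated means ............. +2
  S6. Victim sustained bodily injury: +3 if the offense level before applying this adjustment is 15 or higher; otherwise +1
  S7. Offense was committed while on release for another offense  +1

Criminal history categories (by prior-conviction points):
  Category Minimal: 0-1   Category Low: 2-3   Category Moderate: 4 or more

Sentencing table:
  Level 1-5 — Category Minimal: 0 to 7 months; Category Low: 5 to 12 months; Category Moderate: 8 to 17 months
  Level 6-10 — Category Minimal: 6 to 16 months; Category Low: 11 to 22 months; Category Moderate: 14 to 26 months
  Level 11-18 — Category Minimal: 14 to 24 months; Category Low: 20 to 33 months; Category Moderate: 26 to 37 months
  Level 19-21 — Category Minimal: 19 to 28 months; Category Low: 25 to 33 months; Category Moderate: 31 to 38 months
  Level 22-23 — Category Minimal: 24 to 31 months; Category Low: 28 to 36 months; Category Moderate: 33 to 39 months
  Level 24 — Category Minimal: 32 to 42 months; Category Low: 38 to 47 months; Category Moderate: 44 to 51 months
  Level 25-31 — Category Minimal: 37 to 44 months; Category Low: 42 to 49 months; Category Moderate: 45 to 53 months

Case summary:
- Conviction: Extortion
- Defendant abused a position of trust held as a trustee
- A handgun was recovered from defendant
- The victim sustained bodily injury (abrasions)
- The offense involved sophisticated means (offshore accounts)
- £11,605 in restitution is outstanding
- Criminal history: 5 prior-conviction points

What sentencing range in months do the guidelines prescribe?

Base offense level for extortion: 17.
S1 applies (level before this adjustment is 17 < 22, so +1): 17 + 1 = 18.
S2 applies: 18 + 2 = 20.
S3 applies: 20 + 1 = 21.
S5 applies: 21 + 2 = 23.
S6 applies (level before this adjustment is 23 ≥ 15, so +3): 23 + 3 = 26.
Final offense level: 26.
Criminal history: 5 prior points → Category Moderate (4+).
Level 26 falls in the 25-31 band.
Grid: Level 25-31 × Category Moderate = 45-53 months.

45-53 months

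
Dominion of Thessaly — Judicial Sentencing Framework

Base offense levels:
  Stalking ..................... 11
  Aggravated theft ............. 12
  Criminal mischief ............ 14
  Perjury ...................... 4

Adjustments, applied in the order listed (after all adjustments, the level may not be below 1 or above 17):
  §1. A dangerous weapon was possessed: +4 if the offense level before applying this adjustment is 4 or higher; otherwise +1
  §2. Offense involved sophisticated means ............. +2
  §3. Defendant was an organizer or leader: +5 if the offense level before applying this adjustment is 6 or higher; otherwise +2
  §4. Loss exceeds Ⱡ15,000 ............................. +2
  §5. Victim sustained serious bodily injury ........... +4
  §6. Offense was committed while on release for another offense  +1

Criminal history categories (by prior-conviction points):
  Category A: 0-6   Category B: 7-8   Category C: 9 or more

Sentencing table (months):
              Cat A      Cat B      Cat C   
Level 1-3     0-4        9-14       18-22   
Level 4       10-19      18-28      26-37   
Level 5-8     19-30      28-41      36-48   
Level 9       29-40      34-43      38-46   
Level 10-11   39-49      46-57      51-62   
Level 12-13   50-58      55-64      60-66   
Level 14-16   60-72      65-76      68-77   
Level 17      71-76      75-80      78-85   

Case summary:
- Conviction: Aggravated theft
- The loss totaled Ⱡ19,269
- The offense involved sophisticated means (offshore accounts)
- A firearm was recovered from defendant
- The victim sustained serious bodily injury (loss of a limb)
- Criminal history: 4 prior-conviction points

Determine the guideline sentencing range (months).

Base offense level for aggravated theft: 12.
§1 applies (level before this adjustment is 12 ≥ 4, so +4): 12 + 4 = 16.
§2 applies: 16 + 2 = 18.
§4 applies: 18 + 2 = 20.
§5 applies: 20 + 4 = 24.
§6 does not apply.
Level 24 exceeds the maximum of 17; capped at 17.
Final offense level: 17.
Criminal history: 4 prior points → Category A (0-6).
Level 17 falls in the 17 band.
Grid: Level 17 × Category A = 71-76 months.

71-76 months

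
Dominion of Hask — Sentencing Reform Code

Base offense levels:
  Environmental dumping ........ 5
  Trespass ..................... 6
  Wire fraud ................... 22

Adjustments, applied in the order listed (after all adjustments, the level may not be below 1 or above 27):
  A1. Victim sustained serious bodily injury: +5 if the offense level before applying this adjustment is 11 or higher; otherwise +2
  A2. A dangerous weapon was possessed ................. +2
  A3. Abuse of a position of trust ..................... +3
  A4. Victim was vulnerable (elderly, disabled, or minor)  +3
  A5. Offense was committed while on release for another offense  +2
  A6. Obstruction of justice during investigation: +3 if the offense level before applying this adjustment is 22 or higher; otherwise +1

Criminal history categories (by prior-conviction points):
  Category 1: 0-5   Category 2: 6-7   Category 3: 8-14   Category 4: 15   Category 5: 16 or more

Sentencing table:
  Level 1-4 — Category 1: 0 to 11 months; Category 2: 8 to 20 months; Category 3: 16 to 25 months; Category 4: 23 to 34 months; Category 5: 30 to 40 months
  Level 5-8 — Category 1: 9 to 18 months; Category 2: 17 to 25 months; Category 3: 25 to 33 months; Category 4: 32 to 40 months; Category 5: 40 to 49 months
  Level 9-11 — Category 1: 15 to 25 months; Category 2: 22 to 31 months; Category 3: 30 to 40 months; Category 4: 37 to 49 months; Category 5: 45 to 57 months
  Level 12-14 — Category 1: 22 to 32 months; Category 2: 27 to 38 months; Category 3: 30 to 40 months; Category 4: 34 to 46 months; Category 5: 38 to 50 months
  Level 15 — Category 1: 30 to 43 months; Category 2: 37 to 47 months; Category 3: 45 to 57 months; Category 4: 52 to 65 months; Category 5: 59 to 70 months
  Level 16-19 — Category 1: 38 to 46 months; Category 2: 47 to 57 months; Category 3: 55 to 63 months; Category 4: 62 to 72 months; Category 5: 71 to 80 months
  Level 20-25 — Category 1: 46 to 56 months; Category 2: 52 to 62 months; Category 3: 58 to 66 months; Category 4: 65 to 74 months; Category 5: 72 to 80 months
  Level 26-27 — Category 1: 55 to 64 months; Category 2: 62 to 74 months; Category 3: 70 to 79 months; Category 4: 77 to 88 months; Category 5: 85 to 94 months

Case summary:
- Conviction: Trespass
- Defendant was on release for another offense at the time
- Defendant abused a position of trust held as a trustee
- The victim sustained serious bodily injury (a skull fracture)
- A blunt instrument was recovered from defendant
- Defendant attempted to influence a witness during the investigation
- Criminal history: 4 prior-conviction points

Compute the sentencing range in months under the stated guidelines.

Base offense level for trespass: 6.
A1 applies (level before this adjustment is 6 < 11, so +2): 6 + 2 = 8.
A2 applies: 8 + 2 = 10.
A3 applies: 10 + 3 = 13.
A4 does not apply.
A5 applies: 13 + 2 = 15.
A6 applies (level before this adjustment is 15 < 22, so +1): 15 + 1 = 16.
Final offense level: 16.
Criminal history: 4 prior points → Category 1 (0-5).
Level 16 falls in the 16-19 band.
Grid: Level 16-19 × Category 1 = 38-46 months.

38-46 months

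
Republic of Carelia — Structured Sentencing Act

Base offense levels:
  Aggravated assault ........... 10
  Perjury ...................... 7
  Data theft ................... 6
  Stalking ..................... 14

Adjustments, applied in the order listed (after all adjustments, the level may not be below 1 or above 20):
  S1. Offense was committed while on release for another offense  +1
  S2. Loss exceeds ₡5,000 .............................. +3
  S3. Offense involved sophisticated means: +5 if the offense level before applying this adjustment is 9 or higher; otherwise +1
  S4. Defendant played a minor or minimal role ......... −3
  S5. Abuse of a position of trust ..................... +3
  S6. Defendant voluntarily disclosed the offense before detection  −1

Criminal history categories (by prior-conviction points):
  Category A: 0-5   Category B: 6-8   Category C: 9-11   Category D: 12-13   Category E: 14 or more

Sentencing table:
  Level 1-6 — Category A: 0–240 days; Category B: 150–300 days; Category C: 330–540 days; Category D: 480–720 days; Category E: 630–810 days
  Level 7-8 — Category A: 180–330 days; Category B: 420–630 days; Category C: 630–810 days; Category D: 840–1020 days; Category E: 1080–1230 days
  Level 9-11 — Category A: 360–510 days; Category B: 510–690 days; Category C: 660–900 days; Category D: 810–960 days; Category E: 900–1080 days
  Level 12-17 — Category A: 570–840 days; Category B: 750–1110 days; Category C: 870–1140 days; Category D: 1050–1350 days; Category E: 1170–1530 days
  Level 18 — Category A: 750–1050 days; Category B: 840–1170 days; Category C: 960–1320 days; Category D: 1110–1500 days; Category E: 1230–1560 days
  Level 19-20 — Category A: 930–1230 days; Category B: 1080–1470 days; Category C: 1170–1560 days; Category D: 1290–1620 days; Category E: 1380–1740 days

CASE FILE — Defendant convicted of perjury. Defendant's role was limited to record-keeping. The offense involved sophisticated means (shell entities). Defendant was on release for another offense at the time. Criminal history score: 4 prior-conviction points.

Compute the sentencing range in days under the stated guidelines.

0-240 days

Base offense level for perjury: 7.
S1 applies: 7 + 1 = 8.
S3 applies (level before this adjustment is 8 < 9, so +1): 8 + 1 = 9.
S4 applies: 9 − 3 = 6.
Final offense level: 6.
Criminal history: 4 prior points → Category A (0-5).
Level 6 falls in the 1-6 band.
Grid: Level 1-6 × Category A = 0-240 days.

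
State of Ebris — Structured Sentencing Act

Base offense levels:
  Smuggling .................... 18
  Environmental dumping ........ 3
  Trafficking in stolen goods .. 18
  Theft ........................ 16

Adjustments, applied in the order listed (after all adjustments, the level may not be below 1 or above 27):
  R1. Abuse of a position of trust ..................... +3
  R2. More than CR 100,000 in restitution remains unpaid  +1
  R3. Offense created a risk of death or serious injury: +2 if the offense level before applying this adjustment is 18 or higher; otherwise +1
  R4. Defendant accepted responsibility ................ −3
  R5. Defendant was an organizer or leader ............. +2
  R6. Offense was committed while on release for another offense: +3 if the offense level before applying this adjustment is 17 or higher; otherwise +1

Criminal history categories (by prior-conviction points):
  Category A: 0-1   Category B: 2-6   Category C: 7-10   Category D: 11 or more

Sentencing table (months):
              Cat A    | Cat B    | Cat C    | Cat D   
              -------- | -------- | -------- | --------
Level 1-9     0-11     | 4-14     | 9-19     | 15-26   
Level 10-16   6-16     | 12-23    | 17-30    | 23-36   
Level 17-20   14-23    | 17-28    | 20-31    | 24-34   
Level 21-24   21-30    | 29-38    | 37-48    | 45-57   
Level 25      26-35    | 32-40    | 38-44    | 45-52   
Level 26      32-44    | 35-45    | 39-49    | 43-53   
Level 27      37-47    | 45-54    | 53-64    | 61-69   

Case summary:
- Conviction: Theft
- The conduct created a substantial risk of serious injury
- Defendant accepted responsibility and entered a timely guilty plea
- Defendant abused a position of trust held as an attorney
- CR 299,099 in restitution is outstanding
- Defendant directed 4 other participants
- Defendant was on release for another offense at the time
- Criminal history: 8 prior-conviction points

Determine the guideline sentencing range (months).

Base offense level for theft: 16.
R1 applies: 16 + 3 = 19.
R2 applies: 19 + 1 = 20.
R3 applies (level before this adjustment is 20 ≥ 18, so +2): 20 + 2 = 22.
R4 applies: 22 − 3 = 19.
R5 applies: 19 + 2 = 21.
R6 applies (level before this adjustment is 21 ≥ 17, so +3): 21 + 3 = 24.
Final offense level: 24.
Criminal history: 8 prior points → Category C (7-10).
Level 24 falls in the 21-24 band.
Grid: Level 21-24 × Category C = 37-48 months.

37-48 months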